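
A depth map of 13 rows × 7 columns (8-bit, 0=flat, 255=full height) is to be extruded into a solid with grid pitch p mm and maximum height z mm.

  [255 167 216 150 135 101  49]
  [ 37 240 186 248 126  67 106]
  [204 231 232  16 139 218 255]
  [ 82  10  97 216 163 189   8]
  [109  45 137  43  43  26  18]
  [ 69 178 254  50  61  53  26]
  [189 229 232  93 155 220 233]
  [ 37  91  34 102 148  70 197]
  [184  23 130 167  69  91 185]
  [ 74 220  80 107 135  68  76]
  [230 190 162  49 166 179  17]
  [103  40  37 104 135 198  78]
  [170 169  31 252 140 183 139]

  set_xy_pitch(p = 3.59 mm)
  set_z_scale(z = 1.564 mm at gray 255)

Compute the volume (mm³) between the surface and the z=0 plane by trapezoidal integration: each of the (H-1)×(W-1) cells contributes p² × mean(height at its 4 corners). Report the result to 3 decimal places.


height_mm = gray/255 × 1.564; cell vol = 3.59² × mean(4 corners)
unit = 3.59² × 1.564 / (4×255) = 0.0197618 mm³ per gray-sum
row 0: Σ corner-gray over 6 cells = 3719  → 73.4940
row 1: Σ corner-gray over 6 cells = 4008  → 79.2051
row 2: Σ corner-gray over 6 cells = 3571  → 70.5692
row 3: Σ corner-gray over 6 cells = 2155  → 42.5866
row 4: Σ corner-gray over 6 cells = 2002  → 39.5630
row 5: Σ corner-gray over 6 cells = 3567  → 70.4902
row 6: Σ corner-gray over 6 cells = 3404  → 67.2690
row 7: Σ corner-gray over 6 cells = 2453  → 48.4756
row 8: Σ corner-gray over 6 cells = 2699  → 53.3370
row 9: Σ corner-gray over 6 cells = 3109  → 61.4393
row 10: Σ corner-gray over 6 cells = 2948  → 58.2576
row 11: Σ corner-gray over 6 cells = 3068  → 60.6291
Σ rows: total corner-gray = 36703  → 725.3156 mm³

725.316


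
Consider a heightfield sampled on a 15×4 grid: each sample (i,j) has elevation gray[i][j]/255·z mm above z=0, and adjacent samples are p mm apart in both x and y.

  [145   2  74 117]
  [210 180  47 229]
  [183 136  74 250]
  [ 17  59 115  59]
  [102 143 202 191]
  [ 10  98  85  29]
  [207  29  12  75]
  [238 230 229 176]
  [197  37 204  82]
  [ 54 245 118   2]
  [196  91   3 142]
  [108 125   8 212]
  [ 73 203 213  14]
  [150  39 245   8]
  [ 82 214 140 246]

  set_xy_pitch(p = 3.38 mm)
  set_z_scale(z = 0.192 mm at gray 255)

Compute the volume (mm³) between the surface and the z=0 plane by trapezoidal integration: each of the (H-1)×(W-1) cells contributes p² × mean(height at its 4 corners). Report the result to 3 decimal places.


44.209

height_mm = gray/255 × 0.192; cell vol = 3.38² × mean(4 corners)
unit = 3.38² × 0.192 / (4×255) = 0.00215048 mm³ per gray-sum
row 0: Σ corner-gray over 3 cells = 1307  → 2.8107
row 1: Σ corner-gray over 3 cells = 1746  → 3.7547
row 2: Σ corner-gray over 3 cells = 1277  → 2.7462
row 3: Σ corner-gray over 3 cells = 1407  → 3.0257
row 4: Σ corner-gray over 3 cells = 1388  → 2.9849
row 5: Σ corner-gray over 3 cells = 769  → 1.6537
row 6: Σ corner-gray over 3 cells = 1696  → 3.6472
row 7: Σ corner-gray over 3 cells = 2093  → 4.5009
row 8: Σ corner-gray over 3 cells = 1543  → 3.3182
row 9: Σ corner-gray over 3 cells = 1308  → 2.8128
row 10: Σ corner-gray over 3 cells = 1112  → 2.3913
row 11: Σ corner-gray over 3 cells = 1505  → 3.2365
row 12: Σ corner-gray over 3 cells = 1645  → 3.5375
row 13: Σ corner-gray over 3 cells = 1762  → 3.7891
Σ rows: total corner-gray = 20558  → 44.2095 mm³


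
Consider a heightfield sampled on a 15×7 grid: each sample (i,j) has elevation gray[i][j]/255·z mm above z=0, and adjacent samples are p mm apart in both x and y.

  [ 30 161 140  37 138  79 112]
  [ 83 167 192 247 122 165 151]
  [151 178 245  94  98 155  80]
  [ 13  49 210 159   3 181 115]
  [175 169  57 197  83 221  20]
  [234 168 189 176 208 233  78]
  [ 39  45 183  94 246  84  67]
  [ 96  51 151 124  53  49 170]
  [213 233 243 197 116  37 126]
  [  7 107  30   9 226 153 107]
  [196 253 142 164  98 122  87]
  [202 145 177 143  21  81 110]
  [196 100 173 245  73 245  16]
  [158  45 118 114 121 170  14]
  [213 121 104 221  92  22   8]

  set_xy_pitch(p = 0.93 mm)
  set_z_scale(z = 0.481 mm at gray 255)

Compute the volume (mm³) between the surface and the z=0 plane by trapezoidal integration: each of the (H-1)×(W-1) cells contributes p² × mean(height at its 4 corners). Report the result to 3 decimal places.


height_mm = gray/255 × 0.481; cell vol = 0.93² × mean(4 corners)
unit = 0.93² × 0.481 / (4×255) = 0.00040786 mm³ per gray-sum
row 0: Σ corner-gray over 6 cells = 3272  → 1.3345
row 1: Σ corner-gray over 6 cells = 3791  → 1.5462
row 2: Σ corner-gray over 6 cells = 3103  → 1.2656
row 3: Σ corner-gray over 6 cells = 2981  → 1.2158
row 4: Σ corner-gray over 6 cells = 3909  → 1.5943
row 5: Σ corner-gray over 6 cells = 3670  → 1.4968
row 6: Σ corner-gray over 6 cells = 2532  → 1.0327
row 7: Σ corner-gray over 6 cells = 3113  → 1.2697
row 8: Σ corner-gray over 6 cells = 3155  → 1.2868
row 9: Σ corner-gray over 6 cells = 3005  → 1.2256
row 10: Σ corner-gray over 6 cells = 3287  → 1.3406
row 11: Σ corner-gray over 6 cells = 3330  → 1.3582
row 12: Σ corner-gray over 6 cells = 3192  → 1.3019
row 13: Σ corner-gray over 6 cells = 2649  → 1.0804
Σ rows: total corner-gray = 44989  → 18.3492 mm³

18.349


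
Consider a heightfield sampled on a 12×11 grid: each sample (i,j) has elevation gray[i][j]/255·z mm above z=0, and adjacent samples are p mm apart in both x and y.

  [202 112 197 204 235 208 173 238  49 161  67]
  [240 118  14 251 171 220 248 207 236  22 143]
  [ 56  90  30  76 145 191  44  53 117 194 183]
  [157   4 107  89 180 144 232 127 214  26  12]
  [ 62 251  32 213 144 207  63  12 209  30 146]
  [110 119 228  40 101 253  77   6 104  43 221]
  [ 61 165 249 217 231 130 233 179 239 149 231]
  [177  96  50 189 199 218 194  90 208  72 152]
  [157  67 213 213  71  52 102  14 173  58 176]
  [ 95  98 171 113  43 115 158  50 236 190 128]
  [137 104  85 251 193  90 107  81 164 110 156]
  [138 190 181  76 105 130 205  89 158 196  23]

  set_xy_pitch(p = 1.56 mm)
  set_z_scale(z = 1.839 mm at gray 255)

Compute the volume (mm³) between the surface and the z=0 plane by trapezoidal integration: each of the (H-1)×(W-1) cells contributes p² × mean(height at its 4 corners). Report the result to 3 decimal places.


264.539

height_mm = gray/255 × 1.839; cell vol = 1.56² × mean(4 corners)
unit = 1.56² × 1.839 / (4×255) = 0.00438764 mm³ per gray-sum
row 0: Σ corner-gray over 10 cells = 6780  → 29.7482
row 1: Σ corner-gray over 10 cells = 5476  → 24.0267
row 2: Σ corner-gray over 10 cells = 4534  → 19.8935
row 3: Σ corner-gray over 10 cells = 4945  → 21.6969
row 4: Σ corner-gray over 10 cells = 4803  → 21.0738
row 5: Σ corner-gray over 10 cells = 6149  → 26.9796
row 6: Σ corner-gray over 10 cells = 6837  → 29.9983
row 7: Σ corner-gray over 10 cells = 5220  → 22.9035
row 8: Σ corner-gray over 10 cells = 4830  → 21.1923
row 9: Σ corner-gray over 10 cells = 5234  → 22.9649
row 10: Σ corner-gray over 10 cells = 5484  → 24.0618
Σ rows: total corner-gray = 60292  → 264.5394 mm³


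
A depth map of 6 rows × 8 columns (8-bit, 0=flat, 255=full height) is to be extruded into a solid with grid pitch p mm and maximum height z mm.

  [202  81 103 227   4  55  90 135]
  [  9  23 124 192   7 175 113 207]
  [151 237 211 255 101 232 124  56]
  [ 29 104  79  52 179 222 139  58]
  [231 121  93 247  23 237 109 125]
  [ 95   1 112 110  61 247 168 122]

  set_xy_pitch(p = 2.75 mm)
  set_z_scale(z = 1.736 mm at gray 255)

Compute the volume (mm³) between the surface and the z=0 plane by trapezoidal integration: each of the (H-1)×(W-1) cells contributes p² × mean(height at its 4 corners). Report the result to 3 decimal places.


height_mm = gray/255 × 1.736; cell vol = 2.75² × mean(4 corners)
unit = 2.75² × 1.736 / (4×255) = 0.0128711 mm³ per gray-sum
row 0: Σ corner-gray over 7 cells = 2941  → 37.8538
row 1: Σ corner-gray over 7 cells = 4011  → 51.6259
row 2: Σ corner-gray over 7 cells = 4164  → 53.5952
row 3: Σ corner-gray over 7 cells = 3653  → 47.0180
row 4: Σ corner-gray over 7 cells = 3631  → 46.7349
Σ rows: total corner-gray = 18400  → 236.8278 mm³

236.828


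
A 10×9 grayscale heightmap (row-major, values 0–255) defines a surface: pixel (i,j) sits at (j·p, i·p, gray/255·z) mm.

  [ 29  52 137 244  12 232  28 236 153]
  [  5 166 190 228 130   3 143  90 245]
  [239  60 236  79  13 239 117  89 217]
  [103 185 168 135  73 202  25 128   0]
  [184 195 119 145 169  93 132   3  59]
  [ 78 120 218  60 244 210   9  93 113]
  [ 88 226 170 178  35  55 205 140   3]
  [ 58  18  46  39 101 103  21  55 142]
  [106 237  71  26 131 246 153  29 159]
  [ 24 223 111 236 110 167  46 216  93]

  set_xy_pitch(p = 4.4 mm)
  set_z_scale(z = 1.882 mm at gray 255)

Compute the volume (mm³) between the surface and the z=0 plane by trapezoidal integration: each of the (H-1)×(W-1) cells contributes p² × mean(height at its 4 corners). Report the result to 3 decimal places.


height_mm = gray/255 × 1.882; cell vol = 4.4² × mean(4 corners)
unit = 4.4² × 1.882 / (4×255) = 0.0357211 mm³ per gray-sum
row 0: Σ corner-gray over 8 cells = 4214  → 150.5287
row 1: Σ corner-gray over 8 cells = 4272  → 152.6005
row 2: Σ corner-gray over 8 cells = 4057  → 144.9205
row 3: Σ corner-gray over 8 cells = 3890  → 138.9551
row 4: Σ corner-gray over 8 cells = 4054  → 144.8133
row 5: Σ corner-gray over 8 cells = 4208  → 150.3144
row 6: Σ corner-gray over 8 cells = 3075  → 109.8424
row 7: Σ corner-gray over 8 cells = 3017  → 107.7706
row 8: Σ corner-gray over 8 cells = 4386  → 156.6727
Σ rows: total corner-gray = 35173  → 1256.4182 mm³

1256.418


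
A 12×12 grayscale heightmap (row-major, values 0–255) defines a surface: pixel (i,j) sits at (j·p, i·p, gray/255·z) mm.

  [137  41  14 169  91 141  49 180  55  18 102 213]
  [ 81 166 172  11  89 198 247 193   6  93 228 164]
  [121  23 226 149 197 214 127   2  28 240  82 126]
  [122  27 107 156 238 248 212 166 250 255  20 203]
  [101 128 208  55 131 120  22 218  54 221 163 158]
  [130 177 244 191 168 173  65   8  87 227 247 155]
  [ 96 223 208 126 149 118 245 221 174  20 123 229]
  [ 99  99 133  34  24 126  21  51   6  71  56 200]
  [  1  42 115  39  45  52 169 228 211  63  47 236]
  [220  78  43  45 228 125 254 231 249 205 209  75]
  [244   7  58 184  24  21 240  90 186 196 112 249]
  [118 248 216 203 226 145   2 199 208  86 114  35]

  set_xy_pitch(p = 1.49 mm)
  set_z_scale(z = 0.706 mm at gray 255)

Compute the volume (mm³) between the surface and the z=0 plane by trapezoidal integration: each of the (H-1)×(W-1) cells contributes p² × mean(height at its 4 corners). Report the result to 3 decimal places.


height_mm = gray/255 × 0.706; cell vol = 1.49² × mean(4 corners)
unit = 1.49² × 0.706 / (4×255) = 0.00153666 mm³ per gray-sum
row 0: Σ corner-gray over 11 cells = 5121  → 7.8692
row 1: Σ corner-gray over 11 cells = 5874  → 9.0263
row 2: Σ corner-gray over 11 cells = 6506  → 9.9975
row 3: Σ corner-gray over 11 cells = 6582  → 10.1143
row 4: Σ corner-gray over 11 cells = 6358  → 9.7701
row 5: Σ corner-gray over 11 cells = 6998  → 10.7535
row 6: Σ corner-gray over 11 cells = 5080  → 7.8062
row 7: Σ corner-gray over 11 cells = 3800  → 5.8393
row 8: Σ corner-gray over 11 cells = 5888  → 9.0478
row 9: Σ corner-gray over 11 cells = 6358  → 9.7701
row 10: Σ corner-gray over 11 cells = 6176  → 9.4904
Σ rows: total corner-gray = 64741  → 99.4847 mm³

99.485


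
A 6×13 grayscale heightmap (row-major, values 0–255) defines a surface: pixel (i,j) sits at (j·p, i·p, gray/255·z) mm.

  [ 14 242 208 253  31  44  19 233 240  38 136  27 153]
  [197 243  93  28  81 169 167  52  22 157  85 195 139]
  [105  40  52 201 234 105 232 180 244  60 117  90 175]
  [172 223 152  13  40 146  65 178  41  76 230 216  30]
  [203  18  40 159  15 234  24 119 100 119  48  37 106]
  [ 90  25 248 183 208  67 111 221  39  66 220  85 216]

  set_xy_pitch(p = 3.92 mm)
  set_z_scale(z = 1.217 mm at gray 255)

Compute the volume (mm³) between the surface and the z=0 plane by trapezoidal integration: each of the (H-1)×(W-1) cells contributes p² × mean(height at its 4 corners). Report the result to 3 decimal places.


height_mm = gray/255 × 1.217; cell vol = 3.92² × mean(4 corners)
unit = 3.92² × 1.217 / (4×255) = 0.0183342 mm³ per gray-sum
row 0: Σ corner-gray over 12 cells = 6029  → 110.5370
row 1: Σ corner-gray over 12 cells = 6310  → 115.6890
row 2: Σ corner-gray over 12 cells = 6352  → 116.4590
row 3: Σ corner-gray over 12 cells = 5097  → 93.4495
row 4: Σ corner-gray over 12 cells = 5387  → 98.7665
Σ rows: total corner-gray = 29175  → 534.9010 mm³

534.901


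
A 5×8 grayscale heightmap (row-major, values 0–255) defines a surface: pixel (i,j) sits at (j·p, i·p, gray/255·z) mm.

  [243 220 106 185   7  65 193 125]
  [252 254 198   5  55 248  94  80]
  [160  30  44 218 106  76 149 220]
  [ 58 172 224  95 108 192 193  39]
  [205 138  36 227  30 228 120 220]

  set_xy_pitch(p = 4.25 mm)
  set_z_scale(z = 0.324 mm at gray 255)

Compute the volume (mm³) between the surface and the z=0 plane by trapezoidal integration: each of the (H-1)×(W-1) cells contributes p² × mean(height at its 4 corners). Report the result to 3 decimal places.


88.157

height_mm = gray/255 × 0.324; cell vol = 4.25² × mean(4 corners)
unit = 4.25² × 0.324 / (4×255) = 0.0057375 mm³ per gray-sum
row 0: Σ corner-gray over 7 cells = 3960  → 22.7205
row 1: Σ corner-gray over 7 cells = 3666  → 21.0337
row 2: Σ corner-gray over 7 cells = 3691  → 21.1771
row 3: Σ corner-gray over 7 cells = 4048  → 23.2254
Σ rows: total corner-gray = 15365  → 88.1567 mm³


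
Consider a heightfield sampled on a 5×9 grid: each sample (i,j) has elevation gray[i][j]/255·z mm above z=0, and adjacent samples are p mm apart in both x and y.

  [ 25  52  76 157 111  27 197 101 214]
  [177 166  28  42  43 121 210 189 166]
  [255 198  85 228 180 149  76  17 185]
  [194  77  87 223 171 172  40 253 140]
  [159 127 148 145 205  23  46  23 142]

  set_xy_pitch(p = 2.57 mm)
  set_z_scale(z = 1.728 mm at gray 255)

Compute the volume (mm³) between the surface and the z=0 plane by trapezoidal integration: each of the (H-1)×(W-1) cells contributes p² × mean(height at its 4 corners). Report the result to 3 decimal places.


height_mm = gray/255 × 1.728; cell vol = 2.57² × mean(4 corners)
unit = 2.57² × 1.728 / (4×255) = 0.0111895 mm³ per gray-sum
row 0: Σ corner-gray over 8 cells = 3622  → 40.5283
row 1: Σ corner-gray over 8 cells = 4247  → 47.5217
row 2: Σ corner-gray over 8 cells = 4686  → 52.4339
row 3: Σ corner-gray over 8 cells = 4115  → 46.0447
Σ rows: total corner-gray = 16670  → 186.5286 mm³

186.529


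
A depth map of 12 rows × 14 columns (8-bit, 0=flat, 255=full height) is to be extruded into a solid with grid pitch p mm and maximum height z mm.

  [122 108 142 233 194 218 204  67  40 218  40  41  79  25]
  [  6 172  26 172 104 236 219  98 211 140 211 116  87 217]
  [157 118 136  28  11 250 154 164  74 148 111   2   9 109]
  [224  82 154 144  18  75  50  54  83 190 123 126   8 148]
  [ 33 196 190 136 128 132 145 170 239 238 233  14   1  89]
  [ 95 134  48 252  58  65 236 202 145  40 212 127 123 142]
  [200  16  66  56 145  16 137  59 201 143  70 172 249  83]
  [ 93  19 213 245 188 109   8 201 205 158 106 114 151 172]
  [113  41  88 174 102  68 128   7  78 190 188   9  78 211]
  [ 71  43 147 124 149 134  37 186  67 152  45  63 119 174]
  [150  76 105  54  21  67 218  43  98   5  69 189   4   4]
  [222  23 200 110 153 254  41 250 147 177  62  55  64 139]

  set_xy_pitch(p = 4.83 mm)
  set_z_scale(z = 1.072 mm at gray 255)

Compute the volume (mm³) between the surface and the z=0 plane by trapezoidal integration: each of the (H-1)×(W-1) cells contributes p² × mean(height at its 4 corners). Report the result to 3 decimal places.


height_mm = gray/255 × 1.072; cell vol = 4.83² × mean(4 corners)
unit = 4.83² × 1.072 / (4×255) = 0.0245182 mm³ per gray-sum
row 0: Σ corner-gray over 13 cells = 7122  → 174.6187
row 1: Σ corner-gray over 13 cells = 6483  → 158.9516
row 2: Σ corner-gray over 13 cells = 5262  → 129.0149
row 3: Σ corner-gray over 13 cells = 6352  → 155.7397
row 4: Σ corner-gray over 13 cells = 7287  → 178.6642
row 5: Σ corner-gray over 13 cells = 6464  → 158.4858
row 6: Σ corner-gray over 13 cells = 6642  → 162.8500
row 7: Σ corner-gray over 13 cells = 6325  → 155.0777
row 8: Σ corner-gray over 13 cells = 5403  → 132.4719
row 9: Σ corner-gray over 13 cells = 4829  → 118.3985
row 10: Σ corner-gray over 13 cells = 5485  → 134.4824
Σ rows: total corner-gray = 67654  → 1658.7554 mm³

1658.755


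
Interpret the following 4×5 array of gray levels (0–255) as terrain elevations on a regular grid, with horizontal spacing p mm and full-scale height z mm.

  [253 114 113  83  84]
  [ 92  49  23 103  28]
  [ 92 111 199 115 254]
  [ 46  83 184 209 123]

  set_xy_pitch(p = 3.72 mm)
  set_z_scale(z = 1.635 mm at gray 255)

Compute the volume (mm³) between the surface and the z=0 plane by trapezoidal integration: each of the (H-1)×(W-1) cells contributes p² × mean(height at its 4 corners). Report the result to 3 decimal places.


height_mm = gray/255 × 1.635; cell vol = 3.72² × mean(4 corners)
unit = 3.72² × 1.635 / (4×255) = 0.0221821 mm³ per gray-sum
row 0: Σ corner-gray over 4 cells = 1427  → 31.6539
row 1: Σ corner-gray over 4 cells = 1666  → 36.9554
row 2: Σ corner-gray over 4 cells = 2317  → 51.3960
Σ rows: total corner-gray = 5410  → 120.0054 mm³

120.005


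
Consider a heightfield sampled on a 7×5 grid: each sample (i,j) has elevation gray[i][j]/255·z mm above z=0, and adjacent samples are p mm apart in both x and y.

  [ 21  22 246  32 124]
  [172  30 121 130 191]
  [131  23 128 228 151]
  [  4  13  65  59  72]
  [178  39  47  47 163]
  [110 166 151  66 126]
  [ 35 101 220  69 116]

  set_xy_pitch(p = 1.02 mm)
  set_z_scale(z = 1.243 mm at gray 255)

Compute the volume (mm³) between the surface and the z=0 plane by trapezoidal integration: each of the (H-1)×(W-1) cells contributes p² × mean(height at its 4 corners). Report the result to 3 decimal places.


height_mm = gray/255 × 1.243; cell vol = 1.02² × mean(4 corners)
unit = 1.02² × 1.243 / (4×255) = 0.00126786 mm³ per gray-sum
row 0: Σ corner-gray over 4 cells = 1670  → 2.1173
row 1: Σ corner-gray over 4 cells = 1965  → 2.4913
row 2: Σ corner-gray over 4 cells = 1390  → 1.7623
row 3: Σ corner-gray over 4 cells = 957  → 1.2133
row 4: Σ corner-gray over 4 cells = 1609  → 2.0400
row 5: Σ corner-gray over 4 cells = 1933  → 2.4508
Σ rows: total corner-gray = 9524  → 12.0751 mm³

12.075


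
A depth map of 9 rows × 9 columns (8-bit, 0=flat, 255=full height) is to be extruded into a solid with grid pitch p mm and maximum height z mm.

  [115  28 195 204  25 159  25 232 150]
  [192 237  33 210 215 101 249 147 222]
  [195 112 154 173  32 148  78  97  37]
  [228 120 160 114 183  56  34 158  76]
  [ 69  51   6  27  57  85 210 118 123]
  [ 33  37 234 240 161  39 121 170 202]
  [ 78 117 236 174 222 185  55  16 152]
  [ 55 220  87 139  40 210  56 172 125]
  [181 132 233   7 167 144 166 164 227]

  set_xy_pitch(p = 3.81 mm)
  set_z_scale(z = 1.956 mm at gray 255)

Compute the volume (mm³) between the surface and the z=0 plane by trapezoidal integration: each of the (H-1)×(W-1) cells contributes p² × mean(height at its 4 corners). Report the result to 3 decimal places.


height_mm = gray/255 × 1.956; cell vol = 3.81² × mean(4 corners)
unit = 3.81² × 1.956 / (4×255) = 0.0278368 mm³ per gray-sum
row 0: Σ corner-gray over 8 cells = 4799  → 133.5886
row 1: Σ corner-gray over 8 cells = 4618  → 128.5501
row 2: Σ corner-gray over 8 cells = 3774  → 105.0559
row 3: Σ corner-gray over 8 cells = 3254  → 90.5808
row 4: Σ corner-gray over 8 cells = 3539  → 98.5143
row 5: Σ corner-gray over 8 cells = 4479  → 124.6808
row 6: Σ corner-gray over 8 cells = 4268  → 118.8073
row 7: Σ corner-gray over 8 cells = 4462  → 124.2076
Σ rows: total corner-gray = 33193  → 923.9855 mm³

923.985


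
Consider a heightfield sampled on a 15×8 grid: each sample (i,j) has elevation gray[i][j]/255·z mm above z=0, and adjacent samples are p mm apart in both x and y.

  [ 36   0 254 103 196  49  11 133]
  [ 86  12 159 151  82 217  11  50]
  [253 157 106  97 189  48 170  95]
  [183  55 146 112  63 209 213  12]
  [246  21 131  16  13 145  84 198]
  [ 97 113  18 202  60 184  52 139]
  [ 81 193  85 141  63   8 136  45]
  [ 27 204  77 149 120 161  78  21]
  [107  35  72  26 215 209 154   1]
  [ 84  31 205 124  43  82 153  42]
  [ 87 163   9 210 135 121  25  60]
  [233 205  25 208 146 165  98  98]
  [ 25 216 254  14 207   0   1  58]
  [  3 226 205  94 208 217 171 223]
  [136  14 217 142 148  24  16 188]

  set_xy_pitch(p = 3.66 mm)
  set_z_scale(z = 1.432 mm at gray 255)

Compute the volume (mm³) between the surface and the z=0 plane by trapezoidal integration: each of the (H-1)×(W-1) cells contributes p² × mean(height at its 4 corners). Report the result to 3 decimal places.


height_mm = gray/255 × 1.432; cell vol = 3.66² × mean(4 corners)
unit = 3.66² × 1.432 / (4×255) = 0.0188064 mm³ per gray-sum
row 0: Σ corner-gray over 7 cells = 2795  → 52.5638
row 1: Σ corner-gray over 7 cells = 3282  → 61.7225
row 2: Σ corner-gray over 7 cells = 3673  → 69.0758
row 3: Σ corner-gray over 7 cells = 3055  → 57.4535
row 4: Σ corner-gray over 7 cells = 2758  → 51.8680
row 5: Σ corner-gray over 7 cells = 2872  → 54.0119
row 6: Σ corner-gray over 7 cells = 3004  → 56.4943
row 7: Σ corner-gray over 7 cells = 3156  → 59.3529
row 8: Σ corner-gray over 7 cells = 2932  → 55.1403
row 9: Σ corner-gray over 7 cells = 2875  → 54.0683
row 10: Σ corner-gray over 7 cells = 3498  → 65.7847
row 11: Σ corner-gray over 7 cells = 3492  → 65.6719
row 12: Σ corner-gray over 7 cells = 3935  → 74.0031
row 13: Σ corner-gray over 7 cells = 3914  → 73.6081
Σ rows: total corner-gray = 45241  → 850.8191 mm³

850.819


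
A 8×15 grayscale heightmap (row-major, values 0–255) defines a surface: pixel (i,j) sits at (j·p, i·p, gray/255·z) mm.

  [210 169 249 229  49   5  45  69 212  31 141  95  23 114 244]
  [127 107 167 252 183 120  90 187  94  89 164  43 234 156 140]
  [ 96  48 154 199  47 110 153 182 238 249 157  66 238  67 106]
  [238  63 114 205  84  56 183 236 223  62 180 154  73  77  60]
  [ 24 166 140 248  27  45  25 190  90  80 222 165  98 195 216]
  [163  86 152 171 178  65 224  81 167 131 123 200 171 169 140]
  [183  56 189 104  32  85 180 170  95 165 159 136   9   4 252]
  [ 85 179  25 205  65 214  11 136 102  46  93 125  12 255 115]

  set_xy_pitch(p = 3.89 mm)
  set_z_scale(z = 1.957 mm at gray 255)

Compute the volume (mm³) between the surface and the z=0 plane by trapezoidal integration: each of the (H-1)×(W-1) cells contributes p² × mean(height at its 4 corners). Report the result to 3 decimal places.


height_mm = gray/255 × 1.957; cell vol = 3.89² × mean(4 corners)
unit = 3.89² × 1.957 / (4×255) = 0.0290329 mm³ per gray-sum
row 0: Σ corner-gray over 14 cells = 7355  → 213.5367
row 1: Σ corner-gray over 14 cells = 8057  → 233.9178
row 2: Σ corner-gray over 14 cells = 7736  → 224.5982
row 3: Σ corner-gray over 14 cells = 7340  → 213.1012
row 4: Σ corner-gray over 14 cells = 7761  → 225.3240
row 5: Σ corner-gray over 14 cells = 7342  → 213.1593
row 6: Σ corner-gray over 14 cells = 6339  → 184.0393
Σ rows: total corner-gray = 51930  → 1507.6765 mm³

1507.677


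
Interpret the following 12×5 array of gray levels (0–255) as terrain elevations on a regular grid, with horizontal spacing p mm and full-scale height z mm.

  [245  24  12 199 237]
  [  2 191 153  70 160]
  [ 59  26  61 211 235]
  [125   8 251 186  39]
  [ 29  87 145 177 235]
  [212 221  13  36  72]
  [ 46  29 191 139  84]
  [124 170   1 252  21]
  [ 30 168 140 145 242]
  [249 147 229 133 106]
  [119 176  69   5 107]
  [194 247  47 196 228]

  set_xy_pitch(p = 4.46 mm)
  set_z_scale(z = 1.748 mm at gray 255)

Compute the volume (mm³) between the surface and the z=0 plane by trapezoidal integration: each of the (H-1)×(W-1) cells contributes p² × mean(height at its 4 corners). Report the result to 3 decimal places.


height_mm = gray/255 × 1.748; cell vol = 4.46² × mean(4 corners)
unit = 4.46² × 1.748 / (4×255) = 0.0340887 mm³ per gray-sum
row 0: Σ corner-gray over 4 cells = 1942  → 66.2003
row 1: Σ corner-gray over 4 cells = 1880  → 64.0868
row 2: Σ corner-gray over 4 cells = 1944  → 66.2685
row 3: Σ corner-gray over 4 cells = 2136  → 72.8136
row 4: Σ corner-gray over 4 cells = 1906  → 64.9731
row 5: Σ corner-gray over 4 cells = 1672  → 56.9964
row 6: Σ corner-gray over 4 cells = 1839  → 62.6892
row 7: Σ corner-gray over 4 cells = 2169  → 73.9385
row 8: Σ corner-gray over 4 cells = 2551  → 86.9604
row 9: Σ corner-gray over 4 cells = 2099  → 71.5523
row 10: Σ corner-gray over 4 cells = 2128  → 72.5408
Σ rows: total corner-gray = 22266  → 759.0199 mm³

759.020


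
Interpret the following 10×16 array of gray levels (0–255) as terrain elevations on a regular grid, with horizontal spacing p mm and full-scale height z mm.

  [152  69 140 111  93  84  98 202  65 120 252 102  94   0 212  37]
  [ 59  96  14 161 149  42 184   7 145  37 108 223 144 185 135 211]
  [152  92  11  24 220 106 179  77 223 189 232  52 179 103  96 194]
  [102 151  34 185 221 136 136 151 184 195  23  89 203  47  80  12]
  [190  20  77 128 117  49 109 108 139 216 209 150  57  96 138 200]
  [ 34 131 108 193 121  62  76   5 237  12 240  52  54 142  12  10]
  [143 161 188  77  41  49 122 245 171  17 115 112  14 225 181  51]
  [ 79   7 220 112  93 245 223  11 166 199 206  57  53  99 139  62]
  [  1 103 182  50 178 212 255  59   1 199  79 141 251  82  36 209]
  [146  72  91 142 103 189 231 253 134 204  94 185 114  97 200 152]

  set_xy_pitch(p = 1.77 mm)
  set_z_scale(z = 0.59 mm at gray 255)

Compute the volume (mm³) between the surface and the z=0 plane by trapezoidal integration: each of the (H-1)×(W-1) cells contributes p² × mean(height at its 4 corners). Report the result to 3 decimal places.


height_mm = gray/255 × 0.59; cell vol = 1.77² × mean(4 corners)
unit = 1.77² × 0.59 / (4×255) = 0.00181217 mm³ per gray-sum
row 0: Σ corner-gray over 15 cells = 7003  → 12.6906
row 1: Σ corner-gray over 15 cells = 7442  → 13.4862
row 2: Σ corner-gray over 15 cells = 7696  → 13.9464
row 3: Σ corner-gray over 15 cells = 7400  → 13.4100
row 4: Σ corner-gray over 15 cells = 6550  → 11.8697
row 5: Σ corner-gray over 15 cells = 6564  → 11.8951
row 6: Σ corner-gray over 15 cells = 7431  → 13.4662
row 7: Σ corner-gray over 15 cells = 7667  → 13.8939
row 8: Σ corner-gray over 15 cells = 8382  → 15.1896
Σ rows: total corner-gray = 66135  → 119.8477 mm³

119.848


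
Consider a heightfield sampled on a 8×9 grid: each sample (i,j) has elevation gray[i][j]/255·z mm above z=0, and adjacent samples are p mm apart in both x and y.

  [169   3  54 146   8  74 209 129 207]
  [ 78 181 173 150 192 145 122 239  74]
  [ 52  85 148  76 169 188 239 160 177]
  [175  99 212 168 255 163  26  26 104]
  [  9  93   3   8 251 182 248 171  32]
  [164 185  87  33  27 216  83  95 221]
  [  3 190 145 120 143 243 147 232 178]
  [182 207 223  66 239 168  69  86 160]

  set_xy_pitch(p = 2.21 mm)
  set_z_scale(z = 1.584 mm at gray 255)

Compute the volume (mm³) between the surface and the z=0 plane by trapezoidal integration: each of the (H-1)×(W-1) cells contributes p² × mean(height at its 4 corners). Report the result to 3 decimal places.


235.779

height_mm = gray/255 × 1.584; cell vol = 2.21² × mean(4 corners)
unit = 2.21² × 1.584 / (4×255) = 0.00758472 mm³ per gray-sum
row 0: Σ corner-gray over 8 cells = 4178  → 31.6890
row 1: Σ corner-gray over 8 cells = 4915  → 37.2789
row 2: Σ corner-gray over 8 cells = 4536  → 34.4043
row 3: Σ corner-gray over 8 cells = 4130  → 31.3249
row 4: Σ corner-gray over 8 cells = 3790  → 28.7461
row 5: Σ corner-gray over 8 cells = 4458  → 33.8127
row 6: Σ corner-gray over 8 cells = 5079  → 38.5228
Σ rows: total corner-gray = 31086  → 235.7786 mm³


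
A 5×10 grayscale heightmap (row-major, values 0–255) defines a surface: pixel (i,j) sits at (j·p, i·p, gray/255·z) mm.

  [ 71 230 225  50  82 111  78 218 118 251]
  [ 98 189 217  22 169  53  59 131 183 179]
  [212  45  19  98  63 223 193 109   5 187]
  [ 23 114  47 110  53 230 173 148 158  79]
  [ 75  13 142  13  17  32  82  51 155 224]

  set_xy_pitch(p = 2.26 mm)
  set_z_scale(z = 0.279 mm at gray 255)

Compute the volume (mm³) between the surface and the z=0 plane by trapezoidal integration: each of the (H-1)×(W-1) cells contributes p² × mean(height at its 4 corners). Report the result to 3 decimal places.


height_mm = gray/255 × 0.279; cell vol = 2.26² × mean(4 corners)
unit = 2.26² × 0.279 / (4×255) = 0.00139708 mm³ per gray-sum
row 0: Σ corner-gray over 9 cells = 4869  → 6.8024
row 1: Σ corner-gray over 9 cells = 4232  → 5.9124
row 2: Σ corner-gray over 9 cells = 4077  → 5.6959
row 3: Σ corner-gray over 9 cells = 3477  → 4.8576
Σ rows: total corner-gray = 16655  → 23.2683 mm³

23.268


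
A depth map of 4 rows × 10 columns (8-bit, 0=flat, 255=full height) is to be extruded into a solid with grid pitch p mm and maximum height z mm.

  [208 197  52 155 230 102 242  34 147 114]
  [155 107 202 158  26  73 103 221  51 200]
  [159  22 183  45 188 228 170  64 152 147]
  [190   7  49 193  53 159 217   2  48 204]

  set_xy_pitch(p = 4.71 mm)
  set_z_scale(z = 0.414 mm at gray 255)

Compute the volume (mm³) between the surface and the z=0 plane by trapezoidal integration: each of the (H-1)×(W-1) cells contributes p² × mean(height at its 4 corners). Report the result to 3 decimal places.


124.113

height_mm = gray/255 × 0.414; cell vol = 4.71² × mean(4 corners)
unit = 4.71² × 0.414 / (4×255) = 0.00900413 mm³ per gray-sum
row 0: Σ corner-gray over 9 cells = 4877  → 43.9132
row 1: Σ corner-gray over 9 cells = 4647  → 41.8422
row 2: Σ corner-gray over 9 cells = 4260  → 38.3576
Σ rows: total corner-gray = 13784  → 124.1130 mm³


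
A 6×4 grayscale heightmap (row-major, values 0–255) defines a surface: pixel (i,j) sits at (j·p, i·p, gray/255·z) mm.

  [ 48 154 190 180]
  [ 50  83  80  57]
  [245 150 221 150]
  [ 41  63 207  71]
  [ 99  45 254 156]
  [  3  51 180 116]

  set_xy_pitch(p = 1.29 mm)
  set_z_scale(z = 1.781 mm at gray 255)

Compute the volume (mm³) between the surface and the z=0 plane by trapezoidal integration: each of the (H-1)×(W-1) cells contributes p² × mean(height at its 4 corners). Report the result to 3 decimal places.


22.219

height_mm = gray/255 × 1.781; cell vol = 1.29² × mean(4 corners)
unit = 1.29² × 1.781 / (4×255) = 0.00290565 mm³ per gray-sum
row 0: Σ corner-gray over 3 cells = 1349  → 3.9197
row 1: Σ corner-gray over 3 cells = 1570  → 4.5619
row 2: Σ corner-gray over 3 cells = 1789  → 5.1982
row 3: Σ corner-gray over 3 cells = 1505  → 4.3730
row 4: Σ corner-gray over 3 cells = 1434  → 4.1667
Σ rows: total corner-gray = 7647  → 22.2195 mm³


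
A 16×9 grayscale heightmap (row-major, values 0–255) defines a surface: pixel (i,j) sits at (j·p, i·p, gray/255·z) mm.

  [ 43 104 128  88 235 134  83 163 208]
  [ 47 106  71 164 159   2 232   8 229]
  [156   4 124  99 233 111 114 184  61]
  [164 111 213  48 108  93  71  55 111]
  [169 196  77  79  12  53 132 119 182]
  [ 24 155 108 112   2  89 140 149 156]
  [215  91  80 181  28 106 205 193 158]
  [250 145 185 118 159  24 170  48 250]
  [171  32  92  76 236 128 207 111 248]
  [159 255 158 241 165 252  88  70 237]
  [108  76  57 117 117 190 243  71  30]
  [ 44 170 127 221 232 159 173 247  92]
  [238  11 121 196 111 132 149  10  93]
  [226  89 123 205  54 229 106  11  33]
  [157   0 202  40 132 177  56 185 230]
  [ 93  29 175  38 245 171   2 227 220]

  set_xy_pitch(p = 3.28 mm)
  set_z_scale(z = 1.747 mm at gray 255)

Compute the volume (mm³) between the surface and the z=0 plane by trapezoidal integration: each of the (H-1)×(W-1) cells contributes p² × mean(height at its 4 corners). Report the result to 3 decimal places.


1126.737

height_mm = gray/255 × 1.747; cell vol = 3.28² × mean(4 corners)
unit = 3.28² × 1.747 / (4×255) = 0.0184264 mm³ per gray-sum
row 0: Σ corner-gray over 8 cells = 3881  → 71.5128
row 1: Σ corner-gray over 8 cells = 3715  → 68.4541
row 2: Σ corner-gray over 8 cells = 3628  → 66.8510
row 3: Σ corner-gray over 8 cells = 3360  → 61.9127
row 4: Σ corner-gray over 8 cells = 3377  → 62.2259
row 5: Σ corner-gray over 8 cells = 3831  → 70.5915
row 6: Σ corner-gray over 8 cells = 4339  → 79.9521
row 7: Σ corner-gray over 8 cells = 4381  → 80.7260
row 8: Σ corner-gray over 8 cells = 5037  → 92.8138
row 9: Σ corner-gray over 8 cells = 4734  → 87.2306
row 10: Σ corner-gray over 8 cells = 4674  → 86.1250
row 11: Σ corner-gray over 8 cells = 4585  → 84.4850
row 12: Σ corner-gray over 8 cells = 3684  → 67.8828
row 13: Σ corner-gray over 8 cells = 3864  → 71.1996
row 14: Σ corner-gray over 8 cells = 4058  → 74.7743
Σ rows: total corner-gray = 61148  → 1126.7373 mm³


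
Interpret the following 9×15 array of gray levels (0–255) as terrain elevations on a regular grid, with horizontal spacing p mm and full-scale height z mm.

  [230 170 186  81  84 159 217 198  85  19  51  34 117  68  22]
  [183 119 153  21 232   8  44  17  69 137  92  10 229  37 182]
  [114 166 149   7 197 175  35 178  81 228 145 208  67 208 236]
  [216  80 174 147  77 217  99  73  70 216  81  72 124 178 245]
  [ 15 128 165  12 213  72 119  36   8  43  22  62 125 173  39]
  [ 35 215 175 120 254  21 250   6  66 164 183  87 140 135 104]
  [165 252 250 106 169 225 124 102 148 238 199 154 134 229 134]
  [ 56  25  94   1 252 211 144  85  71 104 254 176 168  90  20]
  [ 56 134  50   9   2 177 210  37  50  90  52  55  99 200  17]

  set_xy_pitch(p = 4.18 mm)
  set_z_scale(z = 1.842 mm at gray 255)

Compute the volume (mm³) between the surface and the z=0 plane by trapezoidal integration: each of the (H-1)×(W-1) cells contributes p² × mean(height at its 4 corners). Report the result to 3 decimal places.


height_mm = gray/255 × 1.842; cell vol = 4.18² × mean(4 corners)
unit = 4.18² × 1.842 / (4×255) = 0.0315531 mm³ per gray-sum
row 0: Σ corner-gray over 14 cells = 5891  → 185.8793
row 1: Σ corner-gray over 14 cells = 6739  → 212.6363
row 2: Σ corner-gray over 14 cells = 7715  → 243.4322
row 3: Σ corner-gray over 14 cells = 6087  → 192.0637
row 4: Σ corner-gray over 14 cells = 6181  → 195.0297
row 5: Σ corner-gray over 14 cells = 8730  → 275.4586
row 6: Σ corner-gray over 14 cells = 8385  → 264.5727
row 7: Σ corner-gray over 14 cells = 5829  → 183.9230
Σ rows: total corner-gray = 55557  → 1752.9955 mm³

1752.996


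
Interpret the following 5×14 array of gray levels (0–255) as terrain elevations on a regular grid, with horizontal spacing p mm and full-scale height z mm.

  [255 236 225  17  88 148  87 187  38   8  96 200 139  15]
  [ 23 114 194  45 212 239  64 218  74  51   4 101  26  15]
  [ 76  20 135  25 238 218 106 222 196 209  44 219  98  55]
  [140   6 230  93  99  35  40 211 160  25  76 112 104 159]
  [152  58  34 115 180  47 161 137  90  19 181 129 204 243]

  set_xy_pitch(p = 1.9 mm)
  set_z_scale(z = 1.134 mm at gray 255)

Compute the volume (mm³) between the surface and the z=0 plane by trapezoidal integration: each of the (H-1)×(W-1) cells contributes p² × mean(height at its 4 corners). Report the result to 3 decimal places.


97.531

height_mm = gray/255 × 1.134; cell vol = 1.9² × mean(4 corners)
unit = 1.9² × 1.134 / (4×255) = 0.00401347 mm³ per gray-sum
row 0: Σ corner-gray over 13 cells = 5930  → 23.7999
row 1: Σ corner-gray over 13 cells = 6313  → 25.3370
row 2: Σ corner-gray over 13 cells = 6272  → 25.1725
row 3: Σ corner-gray over 13 cells = 5786  → 23.2219
Σ rows: total corner-gray = 24301  → 97.5313 mm³


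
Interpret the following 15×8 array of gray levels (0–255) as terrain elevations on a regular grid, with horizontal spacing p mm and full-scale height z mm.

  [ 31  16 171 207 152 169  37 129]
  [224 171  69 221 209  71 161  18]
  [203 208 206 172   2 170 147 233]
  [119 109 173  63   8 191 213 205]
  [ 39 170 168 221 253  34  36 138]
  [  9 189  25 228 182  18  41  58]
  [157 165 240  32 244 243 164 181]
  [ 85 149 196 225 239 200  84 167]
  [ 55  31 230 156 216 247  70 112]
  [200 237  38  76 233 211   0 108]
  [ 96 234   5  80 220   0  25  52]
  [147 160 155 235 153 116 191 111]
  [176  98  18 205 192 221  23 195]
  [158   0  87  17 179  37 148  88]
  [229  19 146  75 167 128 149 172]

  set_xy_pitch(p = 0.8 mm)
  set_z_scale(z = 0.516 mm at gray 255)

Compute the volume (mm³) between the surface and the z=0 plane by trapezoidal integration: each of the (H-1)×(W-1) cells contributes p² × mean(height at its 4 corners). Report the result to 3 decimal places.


17.327

height_mm = gray/255 × 0.516; cell vol = 0.8² × mean(4 corners)
unit = 0.8² × 0.516 / (4×255) = 0.000323765 mm³ per gray-sum
row 0: Σ corner-gray over 7 cells = 3710  → 1.2012
row 1: Σ corner-gray over 7 cells = 4292  → 1.3896
row 2: Σ corner-gray over 7 cells = 4084  → 1.3223
row 3: Σ corner-gray over 7 cells = 3779  → 1.2235
row 4: Σ corner-gray over 7 cells = 3374  → 1.0924
row 5: Σ corner-gray over 7 cells = 3947  → 1.2779
row 6: Σ corner-gray over 7 cells = 4952  → 1.6033
row 7: Σ corner-gray over 7 cells = 4505  → 1.4586
row 8: Σ corner-gray over 7 cells = 3965  → 1.2837
row 9: Σ corner-gray over 7 cells = 3174  → 1.0276
row 10: Σ corner-gray over 7 cells = 3554  → 1.1507
row 11: Σ corner-gray over 7 cells = 4163  → 1.3478
row 12: Σ corner-gray over 7 cells = 3067  → 0.9930
row 13: Σ corner-gray over 7 cells = 2951  → 0.9554
Σ rows: total corner-gray = 53517  → 17.3269 mm³


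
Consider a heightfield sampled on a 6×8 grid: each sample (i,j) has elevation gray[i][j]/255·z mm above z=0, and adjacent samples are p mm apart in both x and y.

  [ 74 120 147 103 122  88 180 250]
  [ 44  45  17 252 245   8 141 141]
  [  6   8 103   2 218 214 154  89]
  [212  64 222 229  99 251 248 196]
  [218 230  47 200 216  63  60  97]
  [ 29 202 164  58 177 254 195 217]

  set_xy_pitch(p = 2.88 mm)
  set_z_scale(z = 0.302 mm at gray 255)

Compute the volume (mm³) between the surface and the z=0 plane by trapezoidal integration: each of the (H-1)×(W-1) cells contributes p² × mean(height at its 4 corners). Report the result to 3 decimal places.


47.986

height_mm = gray/255 × 0.302; cell vol = 2.88² × mean(4 corners)
unit = 2.88² × 0.302 / (4×255) = 0.00245579 mm³ per gray-sum
row 0: Σ corner-gray over 7 cells = 3445  → 8.4602
row 1: Σ corner-gray over 7 cells = 3094  → 7.5982
row 2: Σ corner-gray over 7 cells = 4127  → 10.1351
row 3: Σ corner-gray over 7 cells = 4581  → 11.2500
row 4: Σ corner-gray over 7 cells = 4293  → 10.5427
Σ rows: total corner-gray = 19540  → 47.9862 mm³


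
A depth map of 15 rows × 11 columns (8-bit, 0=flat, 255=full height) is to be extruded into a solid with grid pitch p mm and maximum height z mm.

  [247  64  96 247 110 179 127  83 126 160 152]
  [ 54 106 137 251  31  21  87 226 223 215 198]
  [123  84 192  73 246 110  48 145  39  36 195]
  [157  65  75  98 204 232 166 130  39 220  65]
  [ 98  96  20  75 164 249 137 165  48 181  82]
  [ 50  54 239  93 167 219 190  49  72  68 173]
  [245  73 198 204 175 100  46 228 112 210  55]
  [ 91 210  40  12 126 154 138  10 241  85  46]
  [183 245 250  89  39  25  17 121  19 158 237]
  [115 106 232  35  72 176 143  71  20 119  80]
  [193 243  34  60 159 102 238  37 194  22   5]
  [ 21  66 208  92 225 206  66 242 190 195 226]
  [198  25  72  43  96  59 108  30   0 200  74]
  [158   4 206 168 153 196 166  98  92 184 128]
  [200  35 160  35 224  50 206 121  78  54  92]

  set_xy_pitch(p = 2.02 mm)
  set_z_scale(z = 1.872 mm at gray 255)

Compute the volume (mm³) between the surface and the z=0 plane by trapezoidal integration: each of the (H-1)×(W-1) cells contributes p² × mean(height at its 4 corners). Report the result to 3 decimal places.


height_mm = gray/255 × 1.872; cell vol = 2.02² × mean(4 corners)
unit = 2.02² × 1.872 / (4×255) = 0.00748873 mm³ per gray-sum
row 0: Σ corner-gray over 10 cells = 5629  → 42.1541
row 1: Σ corner-gray over 10 cells = 5110  → 38.2674
row 2: Σ corner-gray over 10 cells = 4944  → 37.0243
row 3: Σ corner-gray over 10 cells = 5130  → 38.4172
row 4: Σ corner-gray over 10 cells = 4975  → 37.2565
row 5: Σ corner-gray over 10 cells = 5517  → 41.3153
row 6: Σ corner-gray over 10 cells = 5161  → 38.6494
row 7: Σ corner-gray over 10 cells = 4515  → 33.8116
row 8: Σ corner-gray over 10 cells = 4489  → 33.6169
row 9: Σ corner-gray over 10 cells = 4519  → 33.8416
row 10: Σ corner-gray over 10 cells = 5603  → 41.9594
row 11: Σ corner-gray over 10 cells = 4765  → 35.6838
row 12: Σ corner-gray over 10 cells = 4358  → 32.6359
row 13: Σ corner-gray over 10 cells = 5038  → 37.7282
Σ rows: total corner-gray = 69753  → 522.3617 mm³

522.362
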